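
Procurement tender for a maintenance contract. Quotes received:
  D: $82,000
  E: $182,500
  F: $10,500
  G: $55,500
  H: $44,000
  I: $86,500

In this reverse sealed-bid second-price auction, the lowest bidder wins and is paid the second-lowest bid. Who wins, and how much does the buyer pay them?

Bids ranked: 10,500 (F) < 44,000 (H) < 55,500 (G) < 82,000 (D) < 86,500 (I) < 182,500 (E)
Second-price: F is paid H's bid of $44,000.

F is paid $44,000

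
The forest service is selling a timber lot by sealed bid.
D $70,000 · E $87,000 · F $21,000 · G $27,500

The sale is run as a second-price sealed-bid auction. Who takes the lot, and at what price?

E pays $70,000

Bids ranked: 87,000 (E) > 70,000 (D) > 27,500 (G) > 21,000 (F)
E wins with the highest bid; price is set by the runner-up at $70,000.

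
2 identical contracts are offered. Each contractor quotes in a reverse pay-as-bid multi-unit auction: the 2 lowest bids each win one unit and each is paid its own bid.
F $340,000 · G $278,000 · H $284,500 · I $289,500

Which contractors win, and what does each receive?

G $278,000, H $284,500

Ordering the bids: 278,000 (G), 284,500 (H), 289,500 (I), 340,000 (F)
Lowest 2: G, H.
Each winner is paid its own bid: G $278,000, H $284,500.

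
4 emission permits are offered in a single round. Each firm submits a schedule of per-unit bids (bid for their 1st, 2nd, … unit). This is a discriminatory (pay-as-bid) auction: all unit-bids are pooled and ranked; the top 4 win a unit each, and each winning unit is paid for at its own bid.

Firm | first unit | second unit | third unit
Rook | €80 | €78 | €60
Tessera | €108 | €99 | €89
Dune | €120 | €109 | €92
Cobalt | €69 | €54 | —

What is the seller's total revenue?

Pooled unit-bids ranked (top 4): 120 (Dune-1), 109 (Dune-2), 108 (Tessera-1), 99 (Tessera-2)
Next rejected bid: €92 (not a price — pay-as-bid).
Each winning unit pays its own bid.
Revenue = 120 + 109 + 108 + 99 = €436.

Total revenue: €436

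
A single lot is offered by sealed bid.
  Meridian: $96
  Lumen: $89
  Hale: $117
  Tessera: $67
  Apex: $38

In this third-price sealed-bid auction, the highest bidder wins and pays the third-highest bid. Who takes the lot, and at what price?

Sorting bids: 117 (Hale) > 96 (Meridian) > 89 (Lumen) > 67 (Tessera) > 38 (Apex)
Hale wins; payment is bid #3 in the ranking = $89.

Hale pays $89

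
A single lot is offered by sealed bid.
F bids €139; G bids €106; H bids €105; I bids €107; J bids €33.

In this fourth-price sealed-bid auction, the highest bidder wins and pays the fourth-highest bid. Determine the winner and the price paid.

F pays €105

Bids ranked: 139 (F) > 107 (I) > 106 (G) > 105 (H) > 33 (J)
F wins; payment is bid #4 in the ranking = €105.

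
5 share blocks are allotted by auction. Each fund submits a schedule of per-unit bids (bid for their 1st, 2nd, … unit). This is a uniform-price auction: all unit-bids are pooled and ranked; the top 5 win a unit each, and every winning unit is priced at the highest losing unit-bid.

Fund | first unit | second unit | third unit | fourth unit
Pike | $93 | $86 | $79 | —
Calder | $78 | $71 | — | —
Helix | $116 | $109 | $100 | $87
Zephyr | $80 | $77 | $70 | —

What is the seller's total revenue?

Total revenue: $430

Pooled unit-bids ranked (top 5): 116 (Helix-1), 109 (Helix-2), 100 (Helix-3), 93 (Pike-1), 87 (Helix-4)
Highest rejected unit-bid = $86.
Allocation: Helix 4, Pike 1. Every unit priced at $86.
Revenue = 5 × 86 = $430.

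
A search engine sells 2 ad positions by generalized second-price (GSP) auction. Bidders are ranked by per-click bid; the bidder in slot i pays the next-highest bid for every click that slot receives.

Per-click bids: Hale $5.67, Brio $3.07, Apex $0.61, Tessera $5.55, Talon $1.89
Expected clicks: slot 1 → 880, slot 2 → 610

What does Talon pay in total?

Ranked by bid: $5.67 (Hale) > $5.55 (Tessera) > $3.07 (Brio) > …
Talon ranks below slot 2 → no slot, pays nothing.

Talon pays $0.00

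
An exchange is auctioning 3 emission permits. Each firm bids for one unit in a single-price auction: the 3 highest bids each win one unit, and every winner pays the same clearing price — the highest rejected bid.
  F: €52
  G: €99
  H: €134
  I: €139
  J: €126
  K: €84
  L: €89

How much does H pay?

Bids ranked high→low: 139 (I), 134 (H), 126 (J), 99 (G), 89 (L), …
Winners (3 units): I, H, J.
Clearing price = highest rejected bid = €99.
H wins → pays €99.

H pays €99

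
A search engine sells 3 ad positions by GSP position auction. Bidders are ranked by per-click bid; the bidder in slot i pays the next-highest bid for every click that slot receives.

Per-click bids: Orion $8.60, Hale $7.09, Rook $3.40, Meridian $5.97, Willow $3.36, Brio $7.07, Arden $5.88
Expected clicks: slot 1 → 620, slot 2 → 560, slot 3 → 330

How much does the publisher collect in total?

Total revenue: $10325.10

Sorting advertisers: $8.60 (Orion) > $7.09 (Hale) > $7.07 (Brio) > $5.97 (Meridian) > …
Slot 1: Orion pays $7.09 × 620 = $4395.80
Slot 2: Hale pays $7.07 × 560 = $3959.20
Slot 3: Brio pays $5.97 × 330 = $1970.10
Total = $10325.10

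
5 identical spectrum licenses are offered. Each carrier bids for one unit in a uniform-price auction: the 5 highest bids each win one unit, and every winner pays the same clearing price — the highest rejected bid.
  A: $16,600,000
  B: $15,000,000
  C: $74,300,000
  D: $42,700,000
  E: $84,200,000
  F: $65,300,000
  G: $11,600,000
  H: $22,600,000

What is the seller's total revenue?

Bids ranked high→low: 84,200,000 (E), 74,300,000 (C), 65,300,000 (F), 42,700,000 (D), 22,600,000 (H), 16,600,000 (A), 15,000,000 (B), …
Top 5: E, C, F, D, H.
Clearing price = highest rejected bid = $16,600,000.
Total revenue = 5 × $16,600,000 = $83,000,000.

Total revenue: $83,000,000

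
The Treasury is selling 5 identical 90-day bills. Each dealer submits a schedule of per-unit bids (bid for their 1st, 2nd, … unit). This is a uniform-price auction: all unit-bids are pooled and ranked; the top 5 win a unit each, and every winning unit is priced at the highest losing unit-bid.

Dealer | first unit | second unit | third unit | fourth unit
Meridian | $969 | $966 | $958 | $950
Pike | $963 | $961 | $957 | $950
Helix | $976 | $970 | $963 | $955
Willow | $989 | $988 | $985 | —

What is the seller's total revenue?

All unit-bids, highest first — top 5: 989 (Willow-1), 988 (Willow-2), 985 (Willow-3), 976 (Helix-1), 970 (Helix-2)
Highest rejected unit-bid = $969.
Allocation: Helix 2, Willow 3. Every unit priced at $969.
Revenue = 5 × 969 = $4,845.

Total revenue: $4,845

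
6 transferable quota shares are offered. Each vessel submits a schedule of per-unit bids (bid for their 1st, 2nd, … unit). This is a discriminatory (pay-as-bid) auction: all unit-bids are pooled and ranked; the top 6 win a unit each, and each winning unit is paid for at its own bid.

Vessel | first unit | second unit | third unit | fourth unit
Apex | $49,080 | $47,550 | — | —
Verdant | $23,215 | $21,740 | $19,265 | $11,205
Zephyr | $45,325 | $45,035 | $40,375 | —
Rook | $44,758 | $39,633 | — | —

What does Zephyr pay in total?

All unit-bids, highest first — top 6: 49,080 (Apex-1), 47,550 (Apex-2), 45,325 (Zephyr-1), 45,035 (Zephyr-2), 44,758 (Rook-1), 40,375 (Zephyr-3)
Next rejected bid: $39,633 (not a price — pay-as-bid).
Zephyr's winning unit-bids: 45,325 + 45,035 + 40,375 = $130,735.

Zephyr pays $130,735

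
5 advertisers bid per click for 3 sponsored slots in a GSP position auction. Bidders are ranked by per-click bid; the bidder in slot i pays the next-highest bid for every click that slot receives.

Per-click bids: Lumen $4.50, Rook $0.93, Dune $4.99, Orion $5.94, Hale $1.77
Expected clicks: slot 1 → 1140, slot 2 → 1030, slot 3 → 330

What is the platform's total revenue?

Sorting advertisers: $5.94 (Orion) > $4.99 (Dune) > $4.50 (Lumen) > $1.77 (Hale) > …
Slot 1: Orion pays $4.99 × 1140 = $5688.60
Slot 2: Dune pays $4.50 × 1030 = $4635.00
Slot 3: Lumen pays $1.77 × 330 = $584.10
Total = $10907.70

Total revenue: $10907.70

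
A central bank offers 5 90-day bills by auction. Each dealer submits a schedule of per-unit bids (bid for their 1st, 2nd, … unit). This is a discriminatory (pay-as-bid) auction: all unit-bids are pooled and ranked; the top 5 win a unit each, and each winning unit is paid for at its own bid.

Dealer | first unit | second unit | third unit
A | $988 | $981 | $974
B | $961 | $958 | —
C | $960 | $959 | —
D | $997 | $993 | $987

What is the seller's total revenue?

Merging the schedules and taking the best 5: 997 (D-1), 993 (D-2), 988 (A-1), 987 (D-3), 981 (A-2)
Next rejected bid: $974 (not a price — pay-as-bid).
Each winning unit pays its own bid.
Revenue = 997 + 993 + 988 + 987 + 981 = $4,946.

Total revenue: $4,946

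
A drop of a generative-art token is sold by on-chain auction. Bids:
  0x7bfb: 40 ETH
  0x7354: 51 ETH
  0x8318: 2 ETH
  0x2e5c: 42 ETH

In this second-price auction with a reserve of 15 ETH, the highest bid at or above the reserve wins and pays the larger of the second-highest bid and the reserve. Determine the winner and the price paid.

0x7354 pays 42 ETH

Bids in order: 51 (0x7354) > 42 (0x2e5c) > 40 (0x7bfb) > 2 (0x8318)
0x7354 has the top bid at or above the reserve (51 ETH).
max(second-highest 42 ETH, reserve 15 ETH) = 42 ETH; the reserve does not bind.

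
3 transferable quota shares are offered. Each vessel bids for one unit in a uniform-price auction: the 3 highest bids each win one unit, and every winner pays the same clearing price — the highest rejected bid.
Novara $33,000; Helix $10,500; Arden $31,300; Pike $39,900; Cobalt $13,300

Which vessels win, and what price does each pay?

Pike, Novara, Arden; each pays $13,300

Sorting: 39,900 (Pike), 33,000 (Novara), 31,300 (Arden), 13,300 (Cobalt), 10,500 (Helix)
The 3 highest are Pike, Novara, Arden.
Highest unsuccessful bid: $13,300 → clearing price.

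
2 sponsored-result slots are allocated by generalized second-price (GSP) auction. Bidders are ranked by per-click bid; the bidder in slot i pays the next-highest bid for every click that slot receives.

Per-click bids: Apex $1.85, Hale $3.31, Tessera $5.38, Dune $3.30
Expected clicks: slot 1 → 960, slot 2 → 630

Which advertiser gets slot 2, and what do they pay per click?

Hale; $3.30 per click

Per-click bids in order: $5.38 (Tessera) > $3.31 (Hale) > $3.30 (Dune) > …
Slot 2 goes to the second-ranked bidder, Hale, who pays the next bid down: $3.30/click.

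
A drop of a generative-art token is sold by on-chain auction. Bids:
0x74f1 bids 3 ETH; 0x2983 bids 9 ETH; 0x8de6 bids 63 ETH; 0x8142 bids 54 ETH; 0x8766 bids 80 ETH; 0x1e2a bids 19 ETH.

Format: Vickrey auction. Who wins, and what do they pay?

Bids in order: 80 (0x8766) > 63 (0x8de6) > 54 (0x8142) > 19 (0x1e2a) > 9 (0x2983) > 3 (0x74f1)
Second-price: 0x8766 pays 0x8de6's bid of 63 ETH.

0x8766 pays 63 ETH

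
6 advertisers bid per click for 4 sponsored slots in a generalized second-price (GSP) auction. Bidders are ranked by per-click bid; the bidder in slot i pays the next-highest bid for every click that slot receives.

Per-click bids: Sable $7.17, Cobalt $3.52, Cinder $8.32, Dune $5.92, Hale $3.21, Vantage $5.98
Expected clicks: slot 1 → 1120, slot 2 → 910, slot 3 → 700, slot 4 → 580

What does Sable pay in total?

Per-click bids in order: $8.32 (Cinder) > $7.17 (Sable) > $5.98 (Vantage) > $5.92 (Dune) > $3.52 (Cobalt) > …
Sable holds slot 2 → pays next bid $5.98 × 910 clicks = $5441.80.

Sable pays $5441.80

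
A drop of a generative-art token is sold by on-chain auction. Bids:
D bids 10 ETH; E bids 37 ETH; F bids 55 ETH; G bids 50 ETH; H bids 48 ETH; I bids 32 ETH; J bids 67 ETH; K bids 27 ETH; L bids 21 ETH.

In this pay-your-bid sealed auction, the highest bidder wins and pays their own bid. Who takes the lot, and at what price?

Sorting bids: 67 (J) > 55 (F) > 50 (G) > 48 (H) > 37 (E) > 32 (I) > …
J has the highest bid and pays exactly that: 67 ETH.

J pays 67 ETH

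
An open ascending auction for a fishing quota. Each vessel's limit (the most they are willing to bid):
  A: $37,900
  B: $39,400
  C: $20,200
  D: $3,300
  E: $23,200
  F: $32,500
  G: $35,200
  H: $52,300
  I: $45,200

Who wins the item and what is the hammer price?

Limits ranked: 52,300 (H) > 45,200 (I) > 39,400 (B) > 37,900 (A) > 35,200 (G) > 32,500 (F) > …
Bidding ends when I exits at $45,200; H takes it.

H wins at $45,200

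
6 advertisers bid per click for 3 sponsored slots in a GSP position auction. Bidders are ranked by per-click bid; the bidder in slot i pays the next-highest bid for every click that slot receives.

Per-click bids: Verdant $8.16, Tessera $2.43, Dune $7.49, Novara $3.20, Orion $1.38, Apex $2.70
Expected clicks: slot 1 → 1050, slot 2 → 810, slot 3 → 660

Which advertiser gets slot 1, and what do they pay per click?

Per-click bids in order: $8.16 (Verdant) > $7.49 (Dune) > $3.20 (Novara) > $2.70 (Apex) > …
Slot 1 goes to the first-ranked bidder, Verdant, who pays the next bid down: $7.49/click.

Verdant; $7.49 per click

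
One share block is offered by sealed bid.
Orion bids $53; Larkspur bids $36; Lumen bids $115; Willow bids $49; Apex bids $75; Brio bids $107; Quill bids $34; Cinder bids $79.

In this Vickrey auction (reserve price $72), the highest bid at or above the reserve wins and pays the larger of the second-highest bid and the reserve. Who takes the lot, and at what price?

Bids in order: 115 (Lumen) > 107 (Brio) > 79 (Cinder) > 75 (Apex) > 53 (Orion) > 49 (Willow) > …
Highest eligible bid: Lumen at $115.
Second-highest bid $107 exceeds the reserve $72 → payment $107.

Lumen pays $107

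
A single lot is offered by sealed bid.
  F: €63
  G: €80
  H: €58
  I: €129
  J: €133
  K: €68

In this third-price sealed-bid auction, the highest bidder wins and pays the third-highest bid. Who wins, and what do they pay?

Sorting bids: 133 (J) > 129 (I) > 80 (G) > 68 (K) > 63 (F) > 58 (H)
J wins; payment is bid #3 in the ranking = €80.

J pays €80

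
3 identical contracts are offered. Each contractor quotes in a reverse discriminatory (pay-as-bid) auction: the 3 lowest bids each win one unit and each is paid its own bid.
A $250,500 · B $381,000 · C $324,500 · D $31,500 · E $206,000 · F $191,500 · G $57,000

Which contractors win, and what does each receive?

Ordering the bids: 31,500 (D), 57,000 (G), 191,500 (F), 206,000 (E), 250,500 (A), …
Lowest 3: D, G, F.
Each winner is paid its own bid: D $31,500, G $57,000, F $191,500.

D $31,500, G $57,000, F $191,500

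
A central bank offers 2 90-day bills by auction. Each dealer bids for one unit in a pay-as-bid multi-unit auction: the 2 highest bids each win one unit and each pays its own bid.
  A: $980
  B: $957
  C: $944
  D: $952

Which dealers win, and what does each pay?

A $980, B $957

Sorting: 980 (A), 957 (B), 952 (D), 944 (C)
Winners (2 units): A, B.
Each winner pays its own bid: A $980, B $957.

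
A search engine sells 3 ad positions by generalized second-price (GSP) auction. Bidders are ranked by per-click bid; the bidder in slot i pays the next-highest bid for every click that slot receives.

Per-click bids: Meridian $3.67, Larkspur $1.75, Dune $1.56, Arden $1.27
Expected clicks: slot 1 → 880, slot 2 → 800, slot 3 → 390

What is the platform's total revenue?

Total revenue: $3283.30

Sorting advertisers: $3.67 (Meridian) > $1.75 (Larkspur) > $1.56 (Dune) > $1.27 (Arden)
Slot 1: Meridian pays $1.75 × 880 = $1540.00
Slot 2: Larkspur pays $1.56 × 800 = $1248.00
Slot 3: Dune pays $1.27 × 390 = $495.30
Total = $3283.30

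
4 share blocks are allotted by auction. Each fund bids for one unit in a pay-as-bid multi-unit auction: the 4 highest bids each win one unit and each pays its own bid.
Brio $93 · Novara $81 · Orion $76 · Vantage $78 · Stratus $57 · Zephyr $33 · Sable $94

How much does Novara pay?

Novara pays $81

Sorting: 94 (Sable), 93 (Brio), 81 (Novara), 78 (Vantage), 76 (Orion), 57 (Stratus), …
Top 4: Sable, Brio, Novara, Vantage.
Novara wins → own bid $81.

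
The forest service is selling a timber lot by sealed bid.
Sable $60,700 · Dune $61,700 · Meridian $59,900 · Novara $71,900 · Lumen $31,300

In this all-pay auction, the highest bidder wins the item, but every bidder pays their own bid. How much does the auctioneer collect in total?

Total revenue: $285,500

All-pay auction: the highest bidder wins the item, but every bidder pays their own bid.
Bids in order: 71,900 (Novara) > 61,700 (Dune) > 60,700 (Sable) > 59,900 (Meridian) > 31,300 (Lumen)
Novara wins with the top bid; all bids are sunk regardless.
Every bidder forfeits their bid regardless of winning.
Revenue = 60,700 + 61,700 + 59,900 + 71,900 + 31,300 = $285,500.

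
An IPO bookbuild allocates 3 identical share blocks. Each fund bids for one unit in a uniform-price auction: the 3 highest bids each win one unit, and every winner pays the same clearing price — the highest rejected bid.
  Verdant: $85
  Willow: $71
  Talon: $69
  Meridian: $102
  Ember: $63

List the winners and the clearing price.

Meridian, Verdant, Willow; each pays $69

Sorting: 102 (Meridian), 85 (Verdant), 71 (Willow), 69 (Talon), 63 (Ember)
Winners (3 units): Meridian, Verdant, Willow.
First losing bid is Talon's $69, which sets the uniform price.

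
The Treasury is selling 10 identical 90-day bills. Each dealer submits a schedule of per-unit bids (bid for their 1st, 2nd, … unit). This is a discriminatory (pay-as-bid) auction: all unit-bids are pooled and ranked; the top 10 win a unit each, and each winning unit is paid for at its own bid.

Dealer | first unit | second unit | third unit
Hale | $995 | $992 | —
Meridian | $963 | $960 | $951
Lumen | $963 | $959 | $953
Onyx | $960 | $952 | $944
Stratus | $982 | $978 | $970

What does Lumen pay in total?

All unit-bids, highest first — top 10: 995 (Hale-1), 992 (Hale-2), 982 (Stratus-1), 978 (Stratus-2), 970 (Stratus-3), 963 (Meridian-1), 963 (Lumen-1), 960 (Meridian-2), 960 (Onyx-1), 959 (Lumen-2)
Next rejected bid: $953 (not a price — pay-as-bid).
Lumen's winning unit-bids: 963 + 959 = $1,922.

Lumen pays $1,922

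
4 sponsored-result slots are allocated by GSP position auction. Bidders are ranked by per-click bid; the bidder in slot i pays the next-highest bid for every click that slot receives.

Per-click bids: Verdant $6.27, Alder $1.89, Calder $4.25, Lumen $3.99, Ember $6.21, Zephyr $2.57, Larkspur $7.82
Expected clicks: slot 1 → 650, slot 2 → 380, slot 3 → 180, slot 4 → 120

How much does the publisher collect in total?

Ranked by bid: $7.82 (Larkspur) > $6.27 (Verdant) > $6.21 (Ember) > $4.25 (Calder) > $3.99 (Lumen) > …
Slot 1: Larkspur pays $6.27 × 650 = $4075.50
Slot 2: Verdant pays $6.21 × 380 = $2359.80
Slot 3: Ember pays $4.25 × 180 = $765.00
Slot 4: Calder pays $3.99 × 120 = $478.80
Total = $7679.10

Total revenue: $7679.10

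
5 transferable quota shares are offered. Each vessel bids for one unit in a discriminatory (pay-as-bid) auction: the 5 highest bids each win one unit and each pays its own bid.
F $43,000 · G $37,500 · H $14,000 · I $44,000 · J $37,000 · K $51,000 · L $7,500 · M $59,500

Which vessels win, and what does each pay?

Bids ranked high→low: 59,500 (M), 51,000 (K), 44,000 (I), 43,000 (F), 37,500 (G), 37,000 (J), 14,000 (H), …
Winners (5 units): M, K, I, F, G.
Each winner pays its own bid: M $59,500, K $51,000, I $44,000, F $43,000, G $37,500.

M $59,500, K $51,000, I $44,000, F $43,000, G $37,500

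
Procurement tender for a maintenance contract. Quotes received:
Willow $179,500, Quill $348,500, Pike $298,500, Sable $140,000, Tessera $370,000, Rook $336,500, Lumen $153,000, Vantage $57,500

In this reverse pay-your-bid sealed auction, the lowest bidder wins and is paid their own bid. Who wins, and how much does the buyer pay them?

Vantage is paid $57,500

Sorting bids: 57,500 (Vantage) < 140,000 (Sable) < 153,000 (Lumen) < 179,500 (Willow) < 298,500 (Pike) < 336,500 (Rook) < …
First-price: Vantage is paid what they bid, $57,500.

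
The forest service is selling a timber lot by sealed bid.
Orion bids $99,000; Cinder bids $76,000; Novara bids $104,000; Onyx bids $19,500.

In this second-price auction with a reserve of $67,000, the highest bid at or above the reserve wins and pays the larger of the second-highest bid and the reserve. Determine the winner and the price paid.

Novara pays $99,000

Rule: the highest bid at or above the reserve wins and pays the larger of the second-highest bid and the reserve.
Bids ranked: 104,000 (Novara) > 99,000 (Orion) > 76,000 (Cinder) > 19,500 (Onyx)
Novara has the top bid at or above the reserve ($104,000).
max(second-highest $99,000, reserve $67,000) = $99,000; the reserve does not bind.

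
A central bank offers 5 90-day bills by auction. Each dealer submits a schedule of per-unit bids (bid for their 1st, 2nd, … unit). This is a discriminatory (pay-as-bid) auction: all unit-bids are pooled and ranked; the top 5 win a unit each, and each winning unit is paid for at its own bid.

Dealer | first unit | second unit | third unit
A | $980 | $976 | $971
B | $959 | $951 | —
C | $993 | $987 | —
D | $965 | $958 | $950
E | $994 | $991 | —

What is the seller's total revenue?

Total revenue: $4,945

All unit-bids, highest first — top 5: 994 (E-1), 993 (C-1), 991 (E-2), 987 (C-2), 980 (A-1)
Next rejected bid: $976 (not a price — pay-as-bid).
Each winning unit pays its own bid.
Revenue = 994 + 993 + 991 + 987 + 980 = $4,945.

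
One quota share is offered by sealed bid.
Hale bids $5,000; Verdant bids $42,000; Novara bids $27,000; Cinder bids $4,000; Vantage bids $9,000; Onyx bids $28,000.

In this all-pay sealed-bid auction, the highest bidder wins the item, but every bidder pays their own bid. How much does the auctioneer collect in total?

Total revenue: $115,000

Bids ranked: 42,000 (Verdant) > 28,000 (Onyx) > 27,000 (Novara) > 9,000 (Vantage) > 5,000 (Hale) > 4,000 (Cinder)
Every bidder forfeits their bid regardless of winning.
Revenue = 5,000 + 42,000 + 27,000 + 4,000 + 9,000 + 28,000 = $115,000.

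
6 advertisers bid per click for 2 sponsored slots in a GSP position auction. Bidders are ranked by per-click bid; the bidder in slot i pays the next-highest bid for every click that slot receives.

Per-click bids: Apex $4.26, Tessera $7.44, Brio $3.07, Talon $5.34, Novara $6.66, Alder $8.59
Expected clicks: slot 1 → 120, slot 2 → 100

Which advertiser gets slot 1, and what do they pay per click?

Sorting advertisers: $8.59 (Alder) > $7.44 (Tessera) > $6.66 (Novara) > …
Slot 1 goes to the first-ranked bidder, Alder, who pays the next bid down: $7.44/click.

Alder; $7.44 per click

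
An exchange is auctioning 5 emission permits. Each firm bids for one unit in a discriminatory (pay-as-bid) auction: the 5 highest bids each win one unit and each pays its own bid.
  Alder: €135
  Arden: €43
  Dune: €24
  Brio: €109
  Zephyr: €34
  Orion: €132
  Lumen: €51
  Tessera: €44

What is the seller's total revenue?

Total revenue: €471

Sorting: 135 (Alder), 132 (Orion), 109 (Brio), 51 (Lumen), 44 (Tessera), 43 (Arden), 34 (Zephyr), …
Top 5: Alder, Orion, Brio, Lumen, Tessera.
Total revenue = 135 + 132 + 109 + 51 + 44 = €471.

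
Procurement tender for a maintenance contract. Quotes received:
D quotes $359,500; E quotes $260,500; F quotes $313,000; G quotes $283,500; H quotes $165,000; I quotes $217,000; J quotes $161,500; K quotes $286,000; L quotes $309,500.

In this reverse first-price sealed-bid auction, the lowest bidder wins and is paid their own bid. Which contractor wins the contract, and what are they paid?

Sorting bids: 161,500 (J) < 165,000 (H) < 217,000 (I) < 260,500 (E) < 283,500 (G) < 286,000 (K) < …
J is lowest → is paid own bid, $161,500.

J is paid $161,500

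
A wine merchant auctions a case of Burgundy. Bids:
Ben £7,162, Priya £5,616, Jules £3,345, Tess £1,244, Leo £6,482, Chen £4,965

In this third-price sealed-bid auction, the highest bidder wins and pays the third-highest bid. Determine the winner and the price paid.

Bids ranked: 7,162 (Ben) > 6,482 (Leo) > 5,616 (Priya) > 4,965 (Chen) > 3,345 (Jules) > 1,244 (Tess)
Ben wins; payment is bid #3 in the ranking = £5,616.

Ben pays £5,616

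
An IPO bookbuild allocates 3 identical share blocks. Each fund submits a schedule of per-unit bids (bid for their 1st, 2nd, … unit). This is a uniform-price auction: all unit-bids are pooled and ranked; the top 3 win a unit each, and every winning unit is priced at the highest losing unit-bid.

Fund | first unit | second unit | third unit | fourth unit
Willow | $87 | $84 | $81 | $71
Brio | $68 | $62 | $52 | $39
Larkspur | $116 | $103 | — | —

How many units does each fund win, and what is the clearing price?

Pooled unit-bids ranked (top 3): 116 (Larkspur-1), 103 (Larkspur-2), 87 (Willow-1)
The (k+1)-th unit-bid is $84.
Allocation: Larkspur 2, Willow 1.

Larkspur 2, Willow 1; clearing price $84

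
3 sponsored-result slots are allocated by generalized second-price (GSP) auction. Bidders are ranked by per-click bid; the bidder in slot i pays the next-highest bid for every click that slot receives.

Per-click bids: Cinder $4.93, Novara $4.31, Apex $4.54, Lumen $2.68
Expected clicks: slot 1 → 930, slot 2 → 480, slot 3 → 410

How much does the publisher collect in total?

Total revenue: $7389.80

Sorting advertisers: $4.93 (Cinder) > $4.54 (Apex) > $4.31 (Novara) > $2.68 (Lumen)
Slot 1: Cinder pays $4.54 × 930 = $4222.20
Slot 2: Apex pays $4.31 × 480 = $2068.80
Slot 3: Novara pays $2.68 × 410 = $1098.80
Total = $7389.80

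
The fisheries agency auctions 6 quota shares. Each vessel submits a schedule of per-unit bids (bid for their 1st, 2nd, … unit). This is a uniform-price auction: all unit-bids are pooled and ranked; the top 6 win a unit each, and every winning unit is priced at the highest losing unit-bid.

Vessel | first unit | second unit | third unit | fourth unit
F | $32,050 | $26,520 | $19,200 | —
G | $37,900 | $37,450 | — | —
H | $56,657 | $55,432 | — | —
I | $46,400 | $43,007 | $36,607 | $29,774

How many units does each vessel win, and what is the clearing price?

Pooled unit-bids ranked (top 6): 56,657 (H-1), 55,432 (H-2), 46,400 (I-1), 43,007 (I-2), 37,900 (G-1), 37,450 (G-2)
First bid not allocated: $36,607.
Allocation: G 2, H 2, I 2.

G 2, H 2, I 2; clearing price $36,607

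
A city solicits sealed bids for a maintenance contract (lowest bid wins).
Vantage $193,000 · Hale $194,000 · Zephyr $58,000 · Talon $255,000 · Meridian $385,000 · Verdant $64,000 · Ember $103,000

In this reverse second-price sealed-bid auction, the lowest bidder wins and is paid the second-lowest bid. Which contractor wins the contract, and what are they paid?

Bids in order: 58,000 (Zephyr) < 64,000 (Verdant) < 103,000 (Ember) < 193,000 (Vantage) < 194,000 (Hale) < 255,000 (Talon) < …
Zephyr wins with the lowest bid; price is set by the runner-up at $64,000.

Zephyr is paid $64,000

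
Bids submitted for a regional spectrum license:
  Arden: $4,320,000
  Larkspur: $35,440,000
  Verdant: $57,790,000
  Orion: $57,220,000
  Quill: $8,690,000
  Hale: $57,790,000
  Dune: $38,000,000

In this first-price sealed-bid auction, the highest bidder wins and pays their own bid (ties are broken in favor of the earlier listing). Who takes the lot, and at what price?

Rule: the highest bidder wins and pays their own bid.
Sorting bids: 57,790,000 (Verdant) > 57,790,000 (Hale) > 57,220,000 (Orion) > 38,000,000 (Dune) > 35,440,000 (Larkspur) > 8,690,000 (Quill) > …
Tie at $57,790,000 → Verdant wins by tie-break.
Verdant has the highest bid and pays exactly that: $57,790,000.

Verdant pays $57,790,000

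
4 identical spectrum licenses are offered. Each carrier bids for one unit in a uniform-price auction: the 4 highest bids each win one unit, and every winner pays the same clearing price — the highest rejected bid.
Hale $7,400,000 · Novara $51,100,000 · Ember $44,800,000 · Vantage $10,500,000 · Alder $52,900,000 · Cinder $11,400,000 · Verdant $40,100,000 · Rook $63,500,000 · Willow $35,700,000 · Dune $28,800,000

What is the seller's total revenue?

Sorting: 63,500,000 (Rook), 52,900,000 (Alder), 51,100,000 (Novara), 44,800,000 (Ember), 40,100,000 (Verdant), 35,700,000 (Willow), …
The 4 highest are Rook, Alder, Novara, Ember.
Clearing price = highest rejected bid = $40,100,000.
Total revenue = 4 × $40,100,000 = $160,400,000.

Total revenue: $160,400,000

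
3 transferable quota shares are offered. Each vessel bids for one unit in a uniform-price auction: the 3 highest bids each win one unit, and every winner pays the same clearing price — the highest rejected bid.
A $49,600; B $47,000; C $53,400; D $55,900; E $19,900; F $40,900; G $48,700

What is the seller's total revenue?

Ordering the bids: 55,900 (D), 53,400 (C), 49,600 (A), 48,700 (G), 47,000 (B), …
Top 3: D, C, A.
First losing bid is G's $48,700, which sets the uniform price.
Total revenue = 3 × $48,700 = $146,100.

Total revenue: $146,100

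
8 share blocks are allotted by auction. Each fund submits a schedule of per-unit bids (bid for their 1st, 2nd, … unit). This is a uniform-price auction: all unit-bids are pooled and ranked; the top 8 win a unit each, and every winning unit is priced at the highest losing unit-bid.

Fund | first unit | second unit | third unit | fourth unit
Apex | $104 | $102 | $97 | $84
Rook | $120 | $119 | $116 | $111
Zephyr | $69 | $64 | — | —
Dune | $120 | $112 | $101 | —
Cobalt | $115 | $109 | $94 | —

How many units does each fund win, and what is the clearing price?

All unit-bids, highest first — top 8: 120 (Rook-1), 120 (Dune-1), 119 (Rook-2), 116 (Rook-3), 115 (Cobalt-1), 112 (Dune-2), 111 (Rook-4), 109 (Cobalt-2)
First bid not allocated: $104.
Allocation: Cobalt 2, Dune 2, Rook 4.

Cobalt 2, Dune 2, Rook 4; clearing price $104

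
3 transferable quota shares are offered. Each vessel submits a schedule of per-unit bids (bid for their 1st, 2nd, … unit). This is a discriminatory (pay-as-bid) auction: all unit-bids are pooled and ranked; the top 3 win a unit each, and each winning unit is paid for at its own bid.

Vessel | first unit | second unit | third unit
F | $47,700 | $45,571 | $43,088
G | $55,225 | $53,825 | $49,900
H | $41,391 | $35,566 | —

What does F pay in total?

Pooled unit-bids ranked (top 3): 55,225 (G-1), 53,825 (G-2), 49,900 (G-3)
Next rejected bid: $47,700 (not a price — pay-as-bid).
F wins no units.

F pays $0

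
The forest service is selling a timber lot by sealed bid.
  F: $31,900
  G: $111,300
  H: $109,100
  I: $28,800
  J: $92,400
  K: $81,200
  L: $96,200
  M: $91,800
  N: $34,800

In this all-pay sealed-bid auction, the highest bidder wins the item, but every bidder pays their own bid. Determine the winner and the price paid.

G pays $111,300

All-pay sealed-bid auction: the highest bidder wins the item, but every bidder pays their own bid.
Bids in order: 111,300 (G) > 109,100 (H) > 96,200 (L) > 92,400 (J) > 91,800 (M) > 81,200 (K) > …
G is highest and takes the item; every bidder forfeits their bid.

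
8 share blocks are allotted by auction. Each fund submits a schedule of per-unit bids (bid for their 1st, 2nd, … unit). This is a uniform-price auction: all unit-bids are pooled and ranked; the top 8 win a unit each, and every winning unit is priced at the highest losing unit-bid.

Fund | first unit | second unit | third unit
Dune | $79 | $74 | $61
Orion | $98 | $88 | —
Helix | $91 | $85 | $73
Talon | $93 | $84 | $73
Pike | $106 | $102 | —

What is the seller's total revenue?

Pooled unit-bids ranked (top 8): 106 (Pike-1), 102 (Pike-2), 98 (Orion-1), 93 (Talon-1), 91 (Helix-1), 88 (Orion-2), 85 (Helix-2), 84 (Talon-2)
The (k+1)-th unit-bid is $79.
Allocation: Helix 2, Orion 2, Pike 2, Talon 2. Every unit priced at $79.
Revenue = 8 × 79 = $632.

Total revenue: $632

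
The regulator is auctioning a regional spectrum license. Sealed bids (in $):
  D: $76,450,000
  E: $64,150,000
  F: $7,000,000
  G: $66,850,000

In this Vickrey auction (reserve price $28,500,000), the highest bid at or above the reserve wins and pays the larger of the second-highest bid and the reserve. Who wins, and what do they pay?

D pays $66,850,000

Rule: the highest bid at or above the reserve wins and pays the larger of the second-highest bid and the reserve.
Bids in order: 76,450,000 (D) > 66,850,000 (G) > 64,150,000 (E) > 7,000,000 (F)
Highest eligible bid: D at $76,450,000.
max(second-highest $66,850,000, reserve $28,500,000) = $66,850,000; the reserve does not bind.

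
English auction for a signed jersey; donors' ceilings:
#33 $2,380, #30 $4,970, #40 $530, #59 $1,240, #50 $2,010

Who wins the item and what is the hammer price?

Limits in order: 4,970 (#30) > 2,380 (#33) > 2,010 (#50) > 1,240 (#59) > 530 (#40)
Once the price passes $2,380, only #30 is left; the hammer falls at #33's limit of $2,380.

#30 wins at $2,380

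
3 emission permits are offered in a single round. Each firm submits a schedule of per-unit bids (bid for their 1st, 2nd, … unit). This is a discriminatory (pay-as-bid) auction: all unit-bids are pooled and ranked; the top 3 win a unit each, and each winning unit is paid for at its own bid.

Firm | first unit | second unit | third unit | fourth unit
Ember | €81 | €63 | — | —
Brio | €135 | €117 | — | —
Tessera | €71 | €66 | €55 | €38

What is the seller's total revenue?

Merging the schedules and taking the best 3: 135 (Brio-1), 117 (Brio-2), 81 (Ember-1)
Next rejected bid: €71 (not a price — pay-as-bid).
Each winning unit pays its own bid.
Revenue = 135 + 117 + 81 = €333.

Total revenue: €333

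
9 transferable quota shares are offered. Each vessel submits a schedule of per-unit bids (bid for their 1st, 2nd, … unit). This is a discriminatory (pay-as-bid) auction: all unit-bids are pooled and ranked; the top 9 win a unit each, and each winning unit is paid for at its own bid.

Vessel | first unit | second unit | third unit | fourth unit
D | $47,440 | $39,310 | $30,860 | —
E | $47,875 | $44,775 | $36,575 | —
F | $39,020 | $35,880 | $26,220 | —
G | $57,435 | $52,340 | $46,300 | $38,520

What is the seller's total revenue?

All unit-bids, highest first — top 9: 57,435 (G-1), 52,340 (G-2), 47,875 (E-1), 47,440 (D-1), 46,300 (G-3), 44,775 (E-2), 39,310 (D-2), 39,020 (F-1), 38,520 (G-4)
Next rejected bid: $36,575 (not a price — pay-as-bid).
Each winning unit pays its own bid.
Revenue = 57,435 + 52,340 + 47,875 + 47,440 + 46,300 + 44,775 + 39,310 + 39,020 + 38,520 = $413,015.

Total revenue: $413,015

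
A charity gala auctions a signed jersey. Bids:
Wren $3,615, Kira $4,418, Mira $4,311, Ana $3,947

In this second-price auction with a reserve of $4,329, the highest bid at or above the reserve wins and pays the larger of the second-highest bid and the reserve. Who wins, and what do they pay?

Second-price auction with a reserve of $4,329: the highest bid at or above the reserve wins and pays the larger of the second-highest bid and the reserve.
Sorting bids: 4,418 (Kira) > 4,311 (Mira) > 3,947 (Ana) > 3,615 (Wren)
Kira has the top bid at or above the reserve ($4,418).
Second-highest bid $4,311 is below the reserve $4,329, so the reserve binds → payment $4,329.

Kira pays $4,329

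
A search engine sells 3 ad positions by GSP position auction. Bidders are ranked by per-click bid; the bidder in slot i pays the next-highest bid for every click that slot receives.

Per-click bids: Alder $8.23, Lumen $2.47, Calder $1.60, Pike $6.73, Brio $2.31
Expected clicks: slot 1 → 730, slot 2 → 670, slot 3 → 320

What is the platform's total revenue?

Per-click bids in order: $8.23 (Alder) > $6.73 (Pike) > $2.47 (Lumen) > $2.31 (Brio) > …
Slot 1: Alder pays $6.73 × 730 = $4912.90
Slot 2: Pike pays $2.47 × 670 = $1654.90
Slot 3: Lumen pays $2.31 × 320 = $739.20
Total = $7307.00

Total revenue: $7307.00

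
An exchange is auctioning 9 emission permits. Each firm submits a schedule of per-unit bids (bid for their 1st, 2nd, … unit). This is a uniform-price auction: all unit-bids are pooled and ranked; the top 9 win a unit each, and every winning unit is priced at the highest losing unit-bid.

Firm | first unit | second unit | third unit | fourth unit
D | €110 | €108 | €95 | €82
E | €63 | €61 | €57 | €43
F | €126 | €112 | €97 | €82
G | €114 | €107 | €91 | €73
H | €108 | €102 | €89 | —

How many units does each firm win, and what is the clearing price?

D 2, F 3, G 2, H 2; clearing price €95

Pooled unit-bids ranked (top 9): 126 (F-1), 114 (G-1), 112 (F-2), 110 (D-1), 108 (D-2), 108 (H-1), 107 (G-2), 102 (H-2), 97 (F-3)
First bid not allocated: €95.
Allocation: D 2, F 3, G 2, H 2.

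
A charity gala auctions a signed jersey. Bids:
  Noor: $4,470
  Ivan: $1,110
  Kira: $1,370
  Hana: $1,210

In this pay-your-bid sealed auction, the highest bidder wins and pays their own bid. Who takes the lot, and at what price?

Pay-your-bid sealed auction: the highest bidder wins and pays their own bid.
Bids ranked: 4,470 (Noor) > 1,370 (Kira) > 1,210 (Hana) > 1,110 (Ivan)
Noor is highest → pays own bid, $4,470.

Noor pays $4,470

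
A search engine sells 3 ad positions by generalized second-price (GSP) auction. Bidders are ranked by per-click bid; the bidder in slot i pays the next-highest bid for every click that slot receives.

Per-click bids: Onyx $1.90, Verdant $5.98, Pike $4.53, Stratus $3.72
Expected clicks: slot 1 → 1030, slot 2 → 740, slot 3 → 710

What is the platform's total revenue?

Total revenue: $8767.70

Per-click bids in order: $5.98 (Verdant) > $4.53 (Pike) > $3.72 (Stratus) > $1.90 (Onyx)
Slot 1: Verdant pays $4.53 × 1030 = $4665.90
Slot 2: Pike pays $3.72 × 740 = $2752.80
Slot 3: Stratus pays $1.90 × 710 = $1349.00
Total = $8767.70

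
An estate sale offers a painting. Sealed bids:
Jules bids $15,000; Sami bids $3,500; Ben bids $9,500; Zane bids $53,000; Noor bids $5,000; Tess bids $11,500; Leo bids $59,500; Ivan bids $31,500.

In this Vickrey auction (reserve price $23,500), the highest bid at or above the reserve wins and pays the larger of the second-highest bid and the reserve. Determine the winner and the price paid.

Vickrey auction (reserve price $23,500): the highest bid at or above the reserve wins and pays the larger of the second-highest bid and the reserve.
Bids in order: 59,500 (Leo) > 53,000 (Zane) > 31,500 (Ivan) > 15,000 (Jules) > 11,500 (Tess) > 9,500 (Ben) > …
Highest eligible bid: Leo at $59,500.
Second-highest bid $53,000 exceeds the reserve $23,500 → payment $53,000.

Leo pays $53,000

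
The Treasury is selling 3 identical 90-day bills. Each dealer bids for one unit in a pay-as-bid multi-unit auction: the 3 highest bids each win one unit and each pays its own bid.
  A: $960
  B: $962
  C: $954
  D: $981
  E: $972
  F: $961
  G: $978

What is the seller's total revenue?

Total revenue: $2,931

Sorting: 981 (D), 978 (G), 972 (E), 962 (B), 961 (F), …
Top 3: D, G, E.
Total revenue = 981 + 978 + 972 = $2,931.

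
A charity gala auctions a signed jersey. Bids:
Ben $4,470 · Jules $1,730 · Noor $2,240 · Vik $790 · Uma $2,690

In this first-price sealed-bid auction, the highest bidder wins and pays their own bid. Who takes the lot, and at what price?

Rule: the highest bidder wins and pays their own bid.
Bids in order: 4,470 (Ben) > 2,690 (Uma) > 2,240 (Noor) > 1,730 (Jules) > 790 (Vik)
Ben has the highest bid and pays exactly that: $4,470.

Ben pays $4,470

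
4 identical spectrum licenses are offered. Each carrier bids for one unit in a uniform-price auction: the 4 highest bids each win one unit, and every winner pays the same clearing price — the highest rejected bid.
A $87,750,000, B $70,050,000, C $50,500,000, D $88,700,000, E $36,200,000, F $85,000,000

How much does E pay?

Ordering the bids: 88,700,000 (D), 87,750,000 (A), 85,000,000 (F), 70,050,000 (B), 50,500,000 (C), 36,200,000 (E)
Top 4: D, A, F, B.
Highest unsuccessful bid: $50,500,000 → clearing price.
E does not win → pays $0.

E pays $0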